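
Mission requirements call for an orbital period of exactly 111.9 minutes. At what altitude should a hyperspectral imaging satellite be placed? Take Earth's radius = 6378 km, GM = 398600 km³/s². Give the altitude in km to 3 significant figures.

1310 km

T = 111.9 min = 6714.0 s.
From T = 2π√(a³/μ): a = (μ T²/4π²)^(1/3) = (398600 × 6714.0² / 4π²)^(1/3) = 7692 km.
Altitude h = a − R = 7692 − 6378 = 1314 km.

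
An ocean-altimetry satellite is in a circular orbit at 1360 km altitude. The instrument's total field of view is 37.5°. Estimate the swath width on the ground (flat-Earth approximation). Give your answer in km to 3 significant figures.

Half-angle = 37.5°/2 = 18.75°.
Swath width ≈ 2h·tan(θ/2) = 2 × 1360 × tan(18.75°) = 923.3 km.

923 km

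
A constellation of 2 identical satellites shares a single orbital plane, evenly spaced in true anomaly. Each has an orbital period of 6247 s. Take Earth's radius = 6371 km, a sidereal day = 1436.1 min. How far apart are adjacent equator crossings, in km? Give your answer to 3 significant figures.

1450 km

Single-satellite node shift = (6247.0/86166) × 360° = 26.10°.
With 2 satellites evenly phased, successive equator crossings are 26.10/2 = 13.050° apart.
That is 13.050 × 111.2 = 1451 km at the equator.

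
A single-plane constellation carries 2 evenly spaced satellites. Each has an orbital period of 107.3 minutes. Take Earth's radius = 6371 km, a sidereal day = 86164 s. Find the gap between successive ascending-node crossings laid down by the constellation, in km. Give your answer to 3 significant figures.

1500 km

T = 107.3 min = 6438.0 s.
Single-satellite node shift = (6438.0/86164) × 360° = 26.90°.
With 2 satellites evenly phased, successive equator crossings are 26.90/2 = 13.449° apart.
That is 13.449 × 111.2 = 1495 km at the equator.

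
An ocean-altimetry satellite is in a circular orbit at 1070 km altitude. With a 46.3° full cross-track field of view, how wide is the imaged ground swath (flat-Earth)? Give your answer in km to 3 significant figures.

915 km

Half-angle = 46.3°/2 = 23.15°.
Swath width ≈ 2h·tan(θ/2) = 2 × 1070 × tan(23.15°) = 915.0 km.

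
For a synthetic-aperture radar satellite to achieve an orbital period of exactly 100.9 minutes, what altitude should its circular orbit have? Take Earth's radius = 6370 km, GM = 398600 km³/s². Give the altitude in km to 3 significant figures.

T = 100.9 min = 6054.0 s.
From T = 2π√(a³/μ): a = (μ T²/4π²)^(1/3) = (398600 × 6054.0² / 4π²)^(1/3) = 7179 km.
Altitude h = a − R = 7179 − 6370 = 809 km.

809 km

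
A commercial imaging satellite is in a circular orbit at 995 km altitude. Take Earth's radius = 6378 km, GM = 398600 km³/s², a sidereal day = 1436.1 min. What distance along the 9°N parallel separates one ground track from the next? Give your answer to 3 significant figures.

2890 km

Semi-major axis a = 6378 + 995 = 7373 km. Period T = 2π√(a³/μ) = 2π√(7373³/398600) = 6300.5 s = 105.01 min.
Node shift per orbit = (6300.5/86166) × 360° = 26.32°.
Equatorial spacing = 26.32 × 111.3 km/° = 2930 km.
At 9° latitude, spacing = 2930 × cos(9°) = 2894 km.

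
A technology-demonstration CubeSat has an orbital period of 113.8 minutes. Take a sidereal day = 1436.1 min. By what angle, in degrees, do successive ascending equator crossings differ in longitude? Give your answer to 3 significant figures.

28.5°

T = 113.8 min = 6828.0 s.
During one orbit Earth rotates (6828.0 / 86166) × 360° = 28.53°.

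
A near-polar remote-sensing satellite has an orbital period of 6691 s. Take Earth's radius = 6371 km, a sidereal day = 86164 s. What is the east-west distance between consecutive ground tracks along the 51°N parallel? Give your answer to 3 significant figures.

1960 km

Node shift per orbit = (6691.0/86164) × 360° = 27.96°.
Equatorial spacing = 27.96 × 111.2 km/° = 3109 km.
At 51° latitude, spacing = 3109 × cos(51°) = 1956 km.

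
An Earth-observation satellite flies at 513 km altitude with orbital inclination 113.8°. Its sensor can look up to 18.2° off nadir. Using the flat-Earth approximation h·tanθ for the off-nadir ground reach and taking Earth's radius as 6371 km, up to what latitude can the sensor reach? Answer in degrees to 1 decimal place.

67.7°

Retrograde orbit: the ground track reaches ±(180° − i) = ±(180 − 113.8) = ±66.2°.
Sensor half-swath on the ground ≈ 513·tan(18.2°) = 169 km = 1.52° of latitude.
Maximum observable latitude ≈ 66.2 + 1.52 = 67.7°.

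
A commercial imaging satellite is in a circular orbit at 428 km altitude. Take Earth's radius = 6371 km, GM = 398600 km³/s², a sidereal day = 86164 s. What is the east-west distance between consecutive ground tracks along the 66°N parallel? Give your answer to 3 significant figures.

Semi-major axis a = 6371 + 428 = 6799 km. Period T = 2π√(a³/μ) = 2π√(6799³/398600) = 5579.3 s = 92.99 min.
Node shift per orbit = (5579.3/86164) × 360° = 23.31°.
Equatorial spacing = 23.31 × 111.2 km/° = 2592 km.
At 66° latitude, spacing = 2592 × cos(66°) = 1054 km.

1050 km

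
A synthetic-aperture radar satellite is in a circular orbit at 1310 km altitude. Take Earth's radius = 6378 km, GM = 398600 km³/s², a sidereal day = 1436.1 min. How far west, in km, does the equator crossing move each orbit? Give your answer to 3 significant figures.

3120 km

Semi-major axis a = 6378 + 1310 = 7688 km. Period T = 2π√(a³/μ) = 2π√(7688³/398600) = 6708.6 s = 111.81 min.
During one orbit Earth rotates (6708.6 / 86166) × 360° = 28.03°.
At the equator that is 28.03° × (2π·6378/360) km/° = 28.03 × 111.3 = 3120 km.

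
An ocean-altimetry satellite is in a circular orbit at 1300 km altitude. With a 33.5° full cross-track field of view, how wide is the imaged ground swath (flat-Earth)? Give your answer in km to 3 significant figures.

Half-angle = 33.5°/2 = 16.75°.
Swath width ≈ 2h·tan(θ/2) = 2 × 1300 × tan(16.75°) = 782.5 km.

783 km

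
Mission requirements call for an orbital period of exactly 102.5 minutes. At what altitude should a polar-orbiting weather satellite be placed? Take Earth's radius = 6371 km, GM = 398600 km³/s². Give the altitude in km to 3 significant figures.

884 km

T = 102.5 min = 6150.0 s.
From T = 2π√(a³/μ): a = (μ T²/4π²)^(1/3) = (398600 × 6150.0² / 4π²)^(1/3) = 7255 km.
Altitude h = a − R = 7255 − 6371 = 884 km.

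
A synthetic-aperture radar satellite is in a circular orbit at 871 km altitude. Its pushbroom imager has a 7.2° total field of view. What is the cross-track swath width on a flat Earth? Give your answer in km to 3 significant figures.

110 km

Half-angle = 7.2°/2 = 3.6°.
Swath width ≈ 2h·tan(θ/2) = 2 × 871 × tan(3.6°) = 109.6 km.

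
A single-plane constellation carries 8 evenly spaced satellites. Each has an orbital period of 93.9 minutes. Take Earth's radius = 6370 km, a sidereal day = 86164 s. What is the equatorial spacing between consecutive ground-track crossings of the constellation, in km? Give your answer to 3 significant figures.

T = 93.9 min = 5634.0 s.
Single-satellite node shift = (5634.0/86164) × 360° = 23.54°.
With 8 satellites evenly phased, successive equator crossings are 23.54/8 = 2.942° apart.
That is 2.942 × 111.2 = 327 km at the equator.

327 km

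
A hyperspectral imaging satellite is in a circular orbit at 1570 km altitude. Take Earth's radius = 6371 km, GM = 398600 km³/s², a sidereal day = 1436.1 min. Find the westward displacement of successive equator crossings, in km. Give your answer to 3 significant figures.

3270 km

Semi-major axis a = 6371 + 1570 = 7941 km. Period T = 2π√(a³/μ) = 2π√(7941³/398600) = 7042.5 s = 117.37 min.
During one orbit Earth rotates (7042.5 / 86166) × 360° = 29.42°.
At the equator that is 29.42° × (2π·6371/360) km/° = 29.42 × 111.2 = 3272 km.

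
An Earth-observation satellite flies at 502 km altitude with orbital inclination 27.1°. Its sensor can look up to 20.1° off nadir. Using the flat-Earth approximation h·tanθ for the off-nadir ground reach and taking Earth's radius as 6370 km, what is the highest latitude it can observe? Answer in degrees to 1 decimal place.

For a prograde orbit the ground track reaches latitude ±i = ±27.1°.
Sensor half-swath on the ground ≈ 502·tan(20.1°) = 184 km = 1.65° of latitude.
Maximum observable latitude ≈ 27.1 + 1.65 = 28.8°.

28.8°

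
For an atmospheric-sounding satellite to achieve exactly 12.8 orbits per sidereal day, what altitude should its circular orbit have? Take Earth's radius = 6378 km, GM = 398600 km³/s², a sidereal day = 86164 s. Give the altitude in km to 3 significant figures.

Required period T = 86164 / 12.8 = 6731.6 s.
From T = 2π√(a³/μ): a = (μ T²/4π²)^(1/3) = (398600 × 6731.6² / 4π²)^(1/3) = 7706 km.
Altitude h = a − R = 7706 − 6378 = 1328 km.

1330 km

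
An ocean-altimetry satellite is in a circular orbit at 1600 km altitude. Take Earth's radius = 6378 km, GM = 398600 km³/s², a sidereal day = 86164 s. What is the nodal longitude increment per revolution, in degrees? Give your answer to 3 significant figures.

29.6°

Semi-major axis a = 6378 + 1600 = 7978 km. Period T = 2π√(a³/μ) = 2π√(7978³/398600) = 7091.7 s = 118.20 min.
During one orbit Earth rotates (7091.7 / 86164) × 360° = 29.63°.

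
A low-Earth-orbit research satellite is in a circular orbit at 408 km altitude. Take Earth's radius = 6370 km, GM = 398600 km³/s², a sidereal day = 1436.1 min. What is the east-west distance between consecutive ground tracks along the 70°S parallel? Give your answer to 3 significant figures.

882 km

Semi-major axis a = 6370 + 408 = 6778 km. Period T = 2π√(a³/μ) = 2π√(6778³/398600) = 5553.5 s = 92.56 min.
Node shift per orbit = (5553.5/86166) × 360° = 23.20°.
Equatorial spacing = 23.20 × 111.2 km/° = 2580 km.
At 70° latitude, spacing = 2580 × cos(70°) = 882 km.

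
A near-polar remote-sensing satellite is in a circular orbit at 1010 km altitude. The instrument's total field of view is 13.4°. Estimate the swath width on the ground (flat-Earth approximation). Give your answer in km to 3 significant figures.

237 km

Half-angle = 13.4°/2 = 6.7°.
Swath width ≈ 2h·tan(θ/2) = 2 × 1010 × tan(6.7°) = 237.3 km.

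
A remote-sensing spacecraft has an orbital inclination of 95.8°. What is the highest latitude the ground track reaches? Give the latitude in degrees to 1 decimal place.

Retrograde orbit: the ground track reaches ±(180° − i) = ±(180 − 95.8) = ±84.2°.

84.2°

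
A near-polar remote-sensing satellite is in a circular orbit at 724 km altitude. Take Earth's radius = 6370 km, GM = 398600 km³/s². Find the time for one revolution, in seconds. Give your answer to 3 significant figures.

Semi-major axis a = 6370 + 724 = 7094 km. Period T = 2π√(a³/μ) = 2π√(7094³/398600) = 5946.3 s = 99.11 min.

5950 seconds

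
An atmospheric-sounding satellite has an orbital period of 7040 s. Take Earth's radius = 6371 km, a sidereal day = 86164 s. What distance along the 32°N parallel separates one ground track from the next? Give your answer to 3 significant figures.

2770 km

Node shift per orbit = (7040.0/86164) × 360° = 29.41°.
Equatorial spacing = 29.41 × 111.2 km/° = 3271 km.
At 32° latitude, spacing = 3271 × cos(32°) = 2774 km.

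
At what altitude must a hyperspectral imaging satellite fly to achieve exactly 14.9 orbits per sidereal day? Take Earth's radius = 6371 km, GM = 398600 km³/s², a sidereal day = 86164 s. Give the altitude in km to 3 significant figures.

592 km

Required period T = 86164 / 14.9 = 5782.8 s.
From T = 2π√(a³/μ): a = (μ T²/4π²)^(1/3) = (398600 × 5782.8² / 4π²)^(1/3) = 6963 km.
Altitude h = a − R = 6963 − 6371 = 592 km.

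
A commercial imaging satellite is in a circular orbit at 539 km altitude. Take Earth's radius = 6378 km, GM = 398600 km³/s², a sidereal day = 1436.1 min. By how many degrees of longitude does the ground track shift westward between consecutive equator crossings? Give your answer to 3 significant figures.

Semi-major axis a = 6378 + 539 = 6917 km. Period T = 2π√(a³/μ) = 2π√(6917³/398600) = 5725.2 s = 95.42 min.
During one orbit Earth rotates (5725.2 / 86166) × 360° = 23.92°.

23.9°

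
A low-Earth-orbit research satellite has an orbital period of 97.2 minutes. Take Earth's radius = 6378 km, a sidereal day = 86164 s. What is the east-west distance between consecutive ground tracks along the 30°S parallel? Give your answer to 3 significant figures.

T = 97.2 min = 5832.0 s.
Node shift per orbit = (5832.0/86164) × 360° = 24.37°.
Equatorial spacing = 24.37 × 111.3 km/° = 2712 km.
At 30° latitude, spacing = 2712 × cos(30°) = 2349 km.

2350 km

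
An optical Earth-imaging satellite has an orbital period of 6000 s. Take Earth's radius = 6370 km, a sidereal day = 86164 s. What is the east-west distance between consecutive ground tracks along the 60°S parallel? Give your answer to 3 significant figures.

1390 km

Node shift per orbit = (6000.0/86164) × 360° = 25.07°.
Equatorial spacing = 25.07 × 111.2 km/° = 2787 km.
At 60° latitude, spacing = 2787 × cos(60°) = 1394 km.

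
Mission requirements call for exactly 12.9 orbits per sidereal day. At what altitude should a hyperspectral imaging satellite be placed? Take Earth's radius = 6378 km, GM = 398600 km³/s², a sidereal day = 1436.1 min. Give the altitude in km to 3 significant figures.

Required period T = 86166 / 12.9 = 6679.5 s.
From T = 2π√(a³/μ): a = (μ T²/4π²)^(1/3) = (398600 × 6679.5² / 4π²)^(1/3) = 7666 km.
Altitude h = a − R = 7666 − 6378 = 1288 km.

1290 km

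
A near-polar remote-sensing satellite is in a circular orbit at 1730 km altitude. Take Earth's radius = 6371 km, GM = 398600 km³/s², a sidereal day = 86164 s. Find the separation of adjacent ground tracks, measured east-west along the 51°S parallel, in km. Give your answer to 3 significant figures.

2120 km

Semi-major axis a = 6371 + 1730 = 8101 km. Period T = 2π√(a³/μ) = 2π√(8101³/398600) = 7256.4 s = 120.94 min.
Node shift per orbit = (7256.4/86164) × 360° = 30.32°.
Equatorial spacing = 30.32 × 111.2 km/° = 3371 km.
At 51° latitude, spacing = 3371 × cos(51°) = 2122 km.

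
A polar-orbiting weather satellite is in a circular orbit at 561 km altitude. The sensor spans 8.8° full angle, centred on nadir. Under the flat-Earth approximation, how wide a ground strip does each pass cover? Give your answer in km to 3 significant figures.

Half-angle = 8.8°/2 = 4.4°.
Swath width ≈ 2h·tan(θ/2) = 2 × 561 × tan(4.4°) = 86.3 km.

86.3 km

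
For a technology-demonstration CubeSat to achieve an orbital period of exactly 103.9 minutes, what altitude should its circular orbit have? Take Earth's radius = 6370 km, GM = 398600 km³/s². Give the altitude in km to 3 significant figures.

T = 103.9 min = 6234.0 s.
From T = 2π√(a³/μ): a = (μ T²/4π²)^(1/3) = (398600 × 6234.0² / 4π²)^(1/3) = 7321 km.
Altitude h = a − R = 7321 − 6370 = 951 km.

951 km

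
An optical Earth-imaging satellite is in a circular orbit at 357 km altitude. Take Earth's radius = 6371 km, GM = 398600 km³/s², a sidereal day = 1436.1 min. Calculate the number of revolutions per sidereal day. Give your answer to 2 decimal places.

Semi-major axis a = 6371 + 357 = 6728 km. Period T = 2π√(a³/μ) = 2π√(6728³/398600) = 5492.1 s = 91.54 min.
Orbits per sidereal day = 86166 / 5492.1 = 15.689.

15.69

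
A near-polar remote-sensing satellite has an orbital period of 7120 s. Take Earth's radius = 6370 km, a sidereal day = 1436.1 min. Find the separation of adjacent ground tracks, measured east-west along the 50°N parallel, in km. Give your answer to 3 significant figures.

2130 km

Node shift per orbit = (7120.0/86166) × 360° = 29.75°.
Equatorial spacing = 29.75 × 111.2 km/° = 3307 km.
At 50° latitude, spacing = 3307 × cos(50°) = 2126 km.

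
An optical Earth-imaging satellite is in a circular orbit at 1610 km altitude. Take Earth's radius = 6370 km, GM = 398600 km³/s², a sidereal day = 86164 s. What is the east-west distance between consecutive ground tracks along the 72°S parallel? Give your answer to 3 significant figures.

Semi-major axis a = 6370 + 1610 = 7980 km. Period T = 2π√(a³/μ) = 2π√(7980³/398600) = 7094.4 s = 118.24 min.
Node shift per orbit = (7094.4/86164) × 360° = 29.64°.
Equatorial spacing = 29.64 × 111.2 km/° = 3295 km.
At 72° latitude, spacing = 3295 × cos(72°) = 1018 km.

1020 km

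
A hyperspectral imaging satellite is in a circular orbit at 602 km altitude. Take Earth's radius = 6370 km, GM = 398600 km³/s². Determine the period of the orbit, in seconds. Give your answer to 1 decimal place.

Semi-major axis a = 6370 + 602 = 6972 km. Period T = 2π√(a³/μ) = 2π√(6972³/398600) = 5793.6 s = 96.56 min.

5793.6 seconds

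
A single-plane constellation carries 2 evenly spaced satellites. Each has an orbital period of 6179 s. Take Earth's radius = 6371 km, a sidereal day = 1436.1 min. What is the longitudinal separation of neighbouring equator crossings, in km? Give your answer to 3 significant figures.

Single-satellite node shift = (6179.0/86166) × 360° = 25.82°.
With 2 satellites evenly phased, successive equator crossings are 25.82/2 = 12.908° apart.
That is 12.908 × 111.2 = 1435 km at the equator.

1440 km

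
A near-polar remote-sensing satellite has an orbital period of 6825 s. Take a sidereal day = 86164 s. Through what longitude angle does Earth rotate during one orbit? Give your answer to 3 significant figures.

28.5°

During one orbit Earth rotates (6825.0 / 86164) × 360° = 28.52°.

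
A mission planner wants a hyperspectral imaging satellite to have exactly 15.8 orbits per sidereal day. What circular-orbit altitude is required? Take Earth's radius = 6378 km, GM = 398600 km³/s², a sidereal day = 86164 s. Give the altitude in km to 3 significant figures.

318 km

Required period T = 86164 / 15.8 = 5453.4 s.
From T = 2π√(a³/μ): a = (μ T²/4π²)^(1/3) = (398600 × 5453.4² / 4π²)^(1/3) = 6696 km.
Altitude h = a − R = 6696 − 6378 = 318 km.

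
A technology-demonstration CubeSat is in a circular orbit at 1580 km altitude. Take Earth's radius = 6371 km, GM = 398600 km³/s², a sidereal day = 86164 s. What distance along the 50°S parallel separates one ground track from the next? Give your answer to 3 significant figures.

2110 km

Semi-major axis a = 6371 + 1580 = 7951 km. Period T = 2π√(a³/μ) = 2π√(7951³/398600) = 7055.8 s = 117.60 min.
Node shift per orbit = (7055.8/86164) × 360° = 29.48°.
Equatorial spacing = 29.48 × 111.2 km/° = 3278 km.
At 50° latitude, spacing = 3278 × cos(50°) = 2107 km.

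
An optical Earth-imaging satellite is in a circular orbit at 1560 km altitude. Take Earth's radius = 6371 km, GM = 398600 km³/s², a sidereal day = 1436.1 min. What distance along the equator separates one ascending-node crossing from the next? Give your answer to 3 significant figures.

3270 km

Semi-major axis a = 6371 + 1560 = 7931 km. Period T = 2π√(a³/μ) = 2π√(7931³/398600) = 7029.2 s = 117.15 min.
During one orbit Earth rotates (7029.2 / 86166) × 360° = 29.37°.
At the equator that is 29.37° × (2π·6371/360) km/° = 29.37 × 111.2 = 3266 km.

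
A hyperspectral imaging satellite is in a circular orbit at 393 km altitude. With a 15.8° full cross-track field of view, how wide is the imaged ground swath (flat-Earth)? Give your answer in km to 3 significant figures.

Half-angle = 15.8°/2 = 7.9°.
Swath width ≈ 2h·tan(θ/2) = 2 × 393 × tan(7.9°) = 109.1 km.

109 km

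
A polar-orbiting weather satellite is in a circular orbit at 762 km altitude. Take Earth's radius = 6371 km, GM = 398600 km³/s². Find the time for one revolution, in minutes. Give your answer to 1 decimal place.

Semi-major axis a = 6371 + 762 = 7133 km. Period T = 2π√(a³/μ) = 2π√(7133³/398600) = 5995.4 s = 99.92 min.

99.9 min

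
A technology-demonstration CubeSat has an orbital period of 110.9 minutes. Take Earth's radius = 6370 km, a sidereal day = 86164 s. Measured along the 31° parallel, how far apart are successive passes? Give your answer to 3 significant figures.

2650 km

T = 110.9 min = 6654.0 s.
Node shift per orbit = (6654.0/86164) × 360° = 27.80°.
Equatorial spacing = 27.80 × 111.2 km/° = 3091 km.
At 31° latitude, spacing = 3091 × cos(31°) = 2649 km.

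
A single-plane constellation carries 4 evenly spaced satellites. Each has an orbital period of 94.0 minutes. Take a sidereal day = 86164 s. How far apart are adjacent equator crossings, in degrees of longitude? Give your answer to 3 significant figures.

5.89°

T = 94.0 min = 5640.0 s.
Single-satellite node shift = (5640.0/86164) × 360° = 23.56°.
With 4 satellites evenly phased, successive equator crossings are 23.56/4 = 5.891° apart.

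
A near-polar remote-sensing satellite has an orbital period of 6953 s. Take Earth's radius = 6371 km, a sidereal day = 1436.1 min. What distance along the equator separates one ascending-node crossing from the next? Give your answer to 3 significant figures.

3230 km

During one orbit Earth rotates (6953.0 / 86166) × 360° = 29.05°.
At the equator that is 29.05° × (2π·6371/360) km/° = 29.05 × 111.2 = 3230 km.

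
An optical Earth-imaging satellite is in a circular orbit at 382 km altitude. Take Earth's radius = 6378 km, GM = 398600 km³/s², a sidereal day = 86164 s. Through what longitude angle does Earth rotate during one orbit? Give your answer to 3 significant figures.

23.1°

Semi-major axis a = 6378 + 382 = 6760 km. Period T = 2π√(a³/μ) = 2π√(6760³/398600) = 5531.4 s = 92.19 min.
During one orbit Earth rotates (5531.4 / 86164) × 360° = 23.11°.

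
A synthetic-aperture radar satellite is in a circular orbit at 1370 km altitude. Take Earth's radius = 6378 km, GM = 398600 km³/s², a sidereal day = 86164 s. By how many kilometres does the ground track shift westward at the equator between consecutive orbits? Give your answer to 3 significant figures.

Semi-major axis a = 6378 + 1370 = 7748 km. Period T = 2π√(a³/μ) = 2π√(7748³/398600) = 6787.3 s = 113.12 min.
During one orbit Earth rotates (6787.3 / 86164) × 360° = 28.36°.
At the equator that is 28.36° × (2π·6378/360) km/° = 28.36 × 111.3 = 3157 km.

3160 km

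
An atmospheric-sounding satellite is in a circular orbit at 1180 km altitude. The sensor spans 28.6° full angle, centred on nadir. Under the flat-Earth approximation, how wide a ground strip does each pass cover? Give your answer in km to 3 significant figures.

Half-angle = 28.6°/2 = 14.3°.
Swath width ≈ 2h·tan(θ/2) = 2 × 1180 × tan(14.3°) = 601.6 km.

602 km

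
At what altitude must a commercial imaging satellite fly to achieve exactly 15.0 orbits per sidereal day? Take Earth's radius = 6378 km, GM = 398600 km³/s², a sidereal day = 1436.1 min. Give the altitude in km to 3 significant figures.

554 km

Required period T = 86166 / 15.0 = 5744.4 s.
From T = 2π√(a³/μ): a = (μ T²/4π²)^(1/3) = (398600 × 5744.4² / 4π²)^(1/3) = 6932 km.
Altitude h = a − R = 6932 − 6378 = 554 km.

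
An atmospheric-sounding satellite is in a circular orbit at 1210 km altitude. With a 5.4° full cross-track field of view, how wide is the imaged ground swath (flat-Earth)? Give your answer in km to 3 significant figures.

Half-angle = 5.4°/2 = 2.7°.
Swath width ≈ 2h·tan(θ/2) = 2 × 1210 × tan(2.7°) = 114.1 km.

114 km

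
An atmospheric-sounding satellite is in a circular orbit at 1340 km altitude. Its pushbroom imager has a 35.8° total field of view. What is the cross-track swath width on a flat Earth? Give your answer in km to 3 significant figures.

Half-angle = 35.8°/2 = 17.9°.
Swath width ≈ 2h·tan(θ/2) = 2 × 1340 × tan(17.9°) = 865.6 km.

866 km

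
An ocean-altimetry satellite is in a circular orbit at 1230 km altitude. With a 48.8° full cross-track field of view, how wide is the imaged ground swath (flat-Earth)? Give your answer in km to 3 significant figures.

1120 km

Half-angle = 48.8°/2 = 24.4°.
Swath width ≈ 2h·tan(θ/2) = 2 × 1230 × tan(24.4°) = 1115.9 km.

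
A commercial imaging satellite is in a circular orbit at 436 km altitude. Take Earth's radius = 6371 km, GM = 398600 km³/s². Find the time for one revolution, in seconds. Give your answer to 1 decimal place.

5589.1 seconds

Semi-major axis a = 6371 + 436 = 6807 km. Period T = 2π√(a³/μ) = 2π√(6807³/398600) = 5589.1 s = 93.15 min.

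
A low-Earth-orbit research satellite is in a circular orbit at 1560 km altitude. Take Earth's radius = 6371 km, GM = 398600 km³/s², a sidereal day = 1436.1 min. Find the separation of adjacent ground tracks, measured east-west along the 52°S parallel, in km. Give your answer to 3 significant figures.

2010 km

Semi-major axis a = 6371 + 1560 = 7931 km. Period T = 2π√(a³/μ) = 2π√(7931³/398600) = 7029.2 s = 117.15 min.
Node shift per orbit = (7029.2/86166) × 360° = 29.37°.
Equatorial spacing = 29.37 × 111.2 km/° = 3266 km.
At 52° latitude, spacing = 3266 × cos(52°) = 2010 km.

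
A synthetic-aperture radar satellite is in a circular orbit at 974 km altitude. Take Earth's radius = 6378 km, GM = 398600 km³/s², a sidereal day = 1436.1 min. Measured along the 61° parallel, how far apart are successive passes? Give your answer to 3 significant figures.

Semi-major axis a = 6378 + 974 = 7352 km. Period T = 2π√(a³/μ) = 2π√(7352³/398600) = 6273.6 s = 104.56 min.
Node shift per orbit = (6273.6/86166) × 360° = 26.21°.
Equatorial spacing = 26.21 × 111.3 km/° = 2918 km.
At 61° latitude, spacing = 2918 × cos(61°) = 1415 km.

1410 km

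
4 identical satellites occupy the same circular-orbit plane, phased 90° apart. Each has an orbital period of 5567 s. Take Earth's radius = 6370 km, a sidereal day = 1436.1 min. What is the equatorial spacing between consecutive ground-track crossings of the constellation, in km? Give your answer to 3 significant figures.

Single-satellite node shift = (5567.0/86166) × 360° = 23.26°.
With 4 satellites evenly phased, successive equator crossings are 23.26/4 = 5.815° apart.
That is 5.815 × 111.2 = 646 km at the equator.

646 km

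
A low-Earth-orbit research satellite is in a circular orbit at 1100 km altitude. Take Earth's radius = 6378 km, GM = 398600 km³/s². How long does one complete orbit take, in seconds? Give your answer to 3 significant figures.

6440 seconds

Semi-major axis a = 6378 + 1100 = 7478 km. Period T = 2π√(a³/μ) = 2π√(7478³/398600) = 6435.6 s = 107.26 min.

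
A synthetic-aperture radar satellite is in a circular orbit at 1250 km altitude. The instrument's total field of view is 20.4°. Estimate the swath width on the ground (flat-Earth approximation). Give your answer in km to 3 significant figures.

450 km

Half-angle = 20.4°/2 = 10.2°.
Swath width ≈ 2h·tan(θ/2) = 2 × 1250 × tan(10.2°) = 449.8 km.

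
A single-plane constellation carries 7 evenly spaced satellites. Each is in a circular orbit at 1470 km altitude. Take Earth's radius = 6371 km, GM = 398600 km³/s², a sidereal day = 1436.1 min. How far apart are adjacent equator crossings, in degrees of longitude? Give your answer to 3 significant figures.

4.12°

Semi-major axis a = 6371 + 1470 = 7841 km. Period T = 2π√(a³/μ) = 2π√(7841³/398600) = 6909.8 s = 115.16 min.
Single-satellite node shift = (6909.8/86166) × 360° = 28.87°.
With 7 satellites evenly phased, successive equator crossings are 28.87/7 = 4.124° apart.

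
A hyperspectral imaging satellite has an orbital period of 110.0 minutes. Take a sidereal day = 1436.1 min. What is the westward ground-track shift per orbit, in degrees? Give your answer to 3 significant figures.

27.6°

T = 110.0 min = 6600.0 s.
During one orbit Earth rotates (6600.0 / 86166) × 360° = 27.57°.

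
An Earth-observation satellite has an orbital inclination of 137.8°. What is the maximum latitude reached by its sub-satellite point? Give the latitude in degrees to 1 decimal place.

42.2°

Retrograde orbit: the ground track reaches ±(180° − i) = ±(180 − 137.8) = ±42.2°.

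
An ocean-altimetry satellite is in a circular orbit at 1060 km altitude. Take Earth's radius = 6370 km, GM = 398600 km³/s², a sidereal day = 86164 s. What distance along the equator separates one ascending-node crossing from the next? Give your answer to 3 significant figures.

Semi-major axis a = 6370 + 1060 = 7430 km. Period T = 2π√(a³/μ) = 2π√(7430³/398600) = 6373.7 s = 106.23 min.
During one orbit Earth rotates (6373.7 / 86164) × 360° = 26.63°.
At the equator that is 26.63° × (2π·6370/360) km/° = 26.63 × 111.2 = 2961 km.

2960 km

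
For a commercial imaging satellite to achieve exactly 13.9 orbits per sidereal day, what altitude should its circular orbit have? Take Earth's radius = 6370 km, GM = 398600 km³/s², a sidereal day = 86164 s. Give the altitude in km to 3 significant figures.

923 km

Required period T = 86164 / 13.9 = 6198.8 s.
From T = 2π√(a³/μ): a = (μ T²/4π²)^(1/3) = (398600 × 6198.8² / 4π²)^(1/3) = 7293 km.
Altitude h = a − R = 7293 − 6370 = 923 km.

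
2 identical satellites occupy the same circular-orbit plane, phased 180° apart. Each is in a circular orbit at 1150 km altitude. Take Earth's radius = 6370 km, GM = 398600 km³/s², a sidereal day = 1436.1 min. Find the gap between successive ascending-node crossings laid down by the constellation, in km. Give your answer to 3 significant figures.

1510 km

Semi-major axis a = 6370 + 1150 = 7520 km. Period T = 2π√(a³/μ) = 2π√(7520³/398600) = 6489.9 s = 108.16 min.
Single-satellite node shift = (6489.9/86166) × 360° = 27.11°.
With 2 satellites evenly phased, successive equator crossings are 27.11/2 = 13.557° apart.
That is 13.557 × 111.2 = 1507 km at the equator.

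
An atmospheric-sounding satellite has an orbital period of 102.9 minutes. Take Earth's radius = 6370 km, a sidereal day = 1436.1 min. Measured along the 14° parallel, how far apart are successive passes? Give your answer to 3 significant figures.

T = 102.9 min = 6174.0 s.
Node shift per orbit = (6174.0/86166) × 360° = 25.79°.
Equatorial spacing = 25.79 × 111.2 km/° = 2868 km.
At 14° latitude, spacing = 2868 × cos(14°) = 2783 km.

2780 km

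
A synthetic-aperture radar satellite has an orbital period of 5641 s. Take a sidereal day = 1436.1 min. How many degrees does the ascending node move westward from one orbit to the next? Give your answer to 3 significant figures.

23.6°

During one orbit Earth rotates (5641.0 / 86166) × 360° = 23.57°.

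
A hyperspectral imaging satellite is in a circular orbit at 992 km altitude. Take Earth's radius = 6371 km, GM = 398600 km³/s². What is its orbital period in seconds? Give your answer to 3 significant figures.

Semi-major axis a = 6371 + 992 = 7363 km. Period T = 2π√(a³/μ) = 2π√(7363³/398600) = 6287.7 s = 104.80 min.

6290 seconds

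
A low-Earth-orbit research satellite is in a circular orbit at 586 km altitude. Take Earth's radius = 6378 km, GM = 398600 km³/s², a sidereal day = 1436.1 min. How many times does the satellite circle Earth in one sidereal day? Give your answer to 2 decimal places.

Semi-major axis a = 6378 + 586 = 6964 km. Period T = 2π√(a³/μ) = 2π√(6964³/398600) = 5783.6 s = 96.39 min.
Orbits per sidereal day = 86166 / 5783.6 = 14.898.

14.90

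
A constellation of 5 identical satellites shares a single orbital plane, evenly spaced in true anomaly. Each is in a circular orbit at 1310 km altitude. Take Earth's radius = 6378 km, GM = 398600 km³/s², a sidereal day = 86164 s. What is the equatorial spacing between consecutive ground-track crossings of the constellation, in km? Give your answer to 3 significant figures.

624 km

Semi-major axis a = 6378 + 1310 = 7688 km. Period T = 2π√(a³/μ) = 2π√(7688³/398600) = 6708.6 s = 111.81 min.
Single-satellite node shift = (6708.6/86164) × 360° = 28.03°.
With 5 satellites evenly phased, successive equator crossings are 28.03/5 = 5.606° apart.
That is 5.606 × 111.3 = 624 km at the equator.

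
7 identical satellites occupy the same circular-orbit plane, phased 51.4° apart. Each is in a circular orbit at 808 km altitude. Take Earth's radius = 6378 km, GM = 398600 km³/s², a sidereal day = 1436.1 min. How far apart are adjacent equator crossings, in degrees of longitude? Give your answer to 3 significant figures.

Semi-major axis a = 6378 + 808 = 7186 km. Period T = 2π√(a³/μ) = 2π√(7186³/398600) = 6062.4 s = 101.04 min.
Single-satellite node shift = (6062.4/86166) × 360° = 25.33°.
With 7 satellites evenly phased, successive equator crossings are 25.33/7 = 3.618° apart.

3.62°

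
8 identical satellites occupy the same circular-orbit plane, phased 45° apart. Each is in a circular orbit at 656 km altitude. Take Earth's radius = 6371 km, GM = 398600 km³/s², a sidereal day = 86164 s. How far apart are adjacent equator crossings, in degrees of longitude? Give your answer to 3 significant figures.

Semi-major axis a = 6371 + 656 = 7027 km. Period T = 2π√(a³/μ) = 2π√(7027³/398600) = 5862.3 s = 97.70 min.
Single-satellite node shift = (5862.3/86164) × 360° = 24.49°.
With 8 satellites evenly phased, successive equator crossings are 24.49/8 = 3.062° apart.

3.06°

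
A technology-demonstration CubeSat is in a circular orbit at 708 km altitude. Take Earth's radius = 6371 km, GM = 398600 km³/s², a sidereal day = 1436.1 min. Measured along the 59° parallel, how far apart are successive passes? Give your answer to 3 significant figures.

1420 km

Semi-major axis a = 6371 + 708 = 7079 km. Period T = 2π√(a³/μ) = 2π√(7079³/398600) = 5927.5 s = 98.79 min.
Node shift per orbit = (5927.5/86166) × 360° = 24.76°.
Equatorial spacing = 24.76 × 111.2 km/° = 2754 km.
At 59° latitude, spacing = 2754 × cos(59°) = 1418 km.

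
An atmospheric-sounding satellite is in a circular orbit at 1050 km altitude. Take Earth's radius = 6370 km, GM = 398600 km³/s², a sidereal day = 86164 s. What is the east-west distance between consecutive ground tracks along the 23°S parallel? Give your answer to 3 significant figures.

2720 km

Semi-major axis a = 6370 + 1050 = 7420 km. Period T = 2π√(a³/μ) = 2π√(7420³/398600) = 6360.9 s = 106.01 min.
Node shift per orbit = (6360.9/86164) × 360° = 26.58°.
Equatorial spacing = 26.58 × 111.2 km/° = 2955 km.
At 23° latitude, spacing = 2955 × cos(23°) = 2720 km.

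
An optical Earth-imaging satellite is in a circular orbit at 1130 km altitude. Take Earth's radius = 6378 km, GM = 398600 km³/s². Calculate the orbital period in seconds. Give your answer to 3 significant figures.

6470 seconds

Semi-major axis a = 6378 + 1130 = 7508 km. Period T = 2π√(a³/μ) = 2π√(7508³/398600) = 6474.4 s = 107.91 min.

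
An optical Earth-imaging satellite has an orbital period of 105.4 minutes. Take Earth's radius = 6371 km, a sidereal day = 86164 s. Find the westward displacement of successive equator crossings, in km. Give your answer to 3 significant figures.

2940 km

T = 105.4 min = 6324.0 s.
During one orbit Earth rotates (6324.0 / 86164) × 360° = 26.42°.
At the equator that is 26.42° × (2π·6371/360) km/° = 26.42 × 111.2 = 2938 km.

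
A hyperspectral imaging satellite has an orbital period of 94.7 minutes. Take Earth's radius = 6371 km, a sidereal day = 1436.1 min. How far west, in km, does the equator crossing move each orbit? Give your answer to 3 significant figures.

2640 km

T = 94.7 min = 5682.0 s.
During one orbit Earth rotates (5682.0 / 86166) × 360° = 23.74°.
At the equator that is 23.74° × (2π·6371/360) km/° = 23.74 × 111.2 = 2640 km.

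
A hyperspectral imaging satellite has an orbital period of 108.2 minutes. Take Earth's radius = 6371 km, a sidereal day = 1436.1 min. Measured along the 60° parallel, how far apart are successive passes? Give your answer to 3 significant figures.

1510 km

T = 108.2 min = 6492.0 s.
Node shift per orbit = (6492.0/86166) × 360° = 27.12°.
Equatorial spacing = 27.12 × 111.2 km/° = 3016 km.
At 60° latitude, spacing = 3016 × cos(60°) = 1508 km.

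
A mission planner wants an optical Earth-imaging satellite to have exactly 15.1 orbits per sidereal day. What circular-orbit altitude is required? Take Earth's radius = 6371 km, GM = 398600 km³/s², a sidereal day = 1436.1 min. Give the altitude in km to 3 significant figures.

Required period T = 86166 / 15.1 = 5706.4 s.
From T = 2π√(a³/μ): a = (μ T²/4π²)^(1/3) = (398600 × 5706.4² / 4π²)^(1/3) = 6902 km.
Altitude h = a − R = 6902 − 6371 = 531 km.

531 km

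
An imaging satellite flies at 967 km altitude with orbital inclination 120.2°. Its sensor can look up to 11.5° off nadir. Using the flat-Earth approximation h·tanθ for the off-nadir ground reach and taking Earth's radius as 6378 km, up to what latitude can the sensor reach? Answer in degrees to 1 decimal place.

61.6°

Retrograde orbit: the ground track reaches ±(180° − i) = ±(180 − 120.2) = ±59.8°.
Sensor half-swath on the ground ≈ 967·tan(11.5°) = 197 km = 1.77° of latitude.
Maximum observable latitude ≈ 59.8 + 1.77 = 61.6°.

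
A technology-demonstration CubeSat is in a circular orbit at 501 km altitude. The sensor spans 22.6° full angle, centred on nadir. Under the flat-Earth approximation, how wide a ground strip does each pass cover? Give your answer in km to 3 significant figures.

Half-angle = 22.6°/2 = 11.3°.
Swath width ≈ 2h·tan(θ/2) = 2 × 501 × tan(11.3°) = 200.2 km.

200 km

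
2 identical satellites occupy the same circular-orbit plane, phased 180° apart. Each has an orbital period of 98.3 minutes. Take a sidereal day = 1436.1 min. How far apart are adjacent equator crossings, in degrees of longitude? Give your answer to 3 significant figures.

12.3°

T = 98.3 min = 5898.0 s.
Single-satellite node shift = (5898.0/86166) × 360° = 24.64°.
With 2 satellites evenly phased, successive equator crossings are 24.64/2 = 12.321° apart.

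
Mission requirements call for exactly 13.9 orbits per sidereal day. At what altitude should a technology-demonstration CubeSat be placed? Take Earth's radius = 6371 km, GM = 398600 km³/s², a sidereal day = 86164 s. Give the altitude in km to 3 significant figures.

Required period T = 86164 / 13.9 = 6198.8 s.
From T = 2π√(a³/μ): a = (μ T²/4π²)^(1/3) = (398600 × 6198.8² / 4π²)^(1/3) = 7293 km.
Altitude h = a − R = 7293 − 6371 = 922 km.

922 km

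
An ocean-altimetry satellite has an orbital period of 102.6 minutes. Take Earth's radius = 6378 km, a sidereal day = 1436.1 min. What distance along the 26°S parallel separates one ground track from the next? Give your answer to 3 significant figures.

2570 km

T = 102.6 min = 6156.0 s.
Node shift per orbit = (6156.0/86166) × 360° = 25.72°.
Equatorial spacing = 25.72 × 111.3 km/° = 2863 km.
At 26° latitude, spacing = 2863 × cos(26°) = 2573 km.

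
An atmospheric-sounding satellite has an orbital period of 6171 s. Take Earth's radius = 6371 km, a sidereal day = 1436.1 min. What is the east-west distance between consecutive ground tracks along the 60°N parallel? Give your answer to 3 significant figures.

1430 km

Node shift per orbit = (6171.0/86166) × 360° = 25.78°.
Equatorial spacing = 25.78 × 111.2 km/° = 2867 km.
At 60° latitude, spacing = 2867 × cos(60°) = 1433 km.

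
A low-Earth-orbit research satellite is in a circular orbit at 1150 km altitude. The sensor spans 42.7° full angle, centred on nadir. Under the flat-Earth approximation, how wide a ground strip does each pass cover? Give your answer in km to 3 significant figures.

899 km

Half-angle = 42.7°/2 = 21.35°.
Swath width ≈ 2h·tan(θ/2) = 2 × 1150 × tan(21.35°) = 899.0 km.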